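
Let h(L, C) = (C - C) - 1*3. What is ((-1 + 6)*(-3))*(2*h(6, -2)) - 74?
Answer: 16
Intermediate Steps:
h(L, C) = -3 (h(L, C) = 0 - 3 = -3)
((-1 + 6)*(-3))*(2*h(6, -2)) - 74 = ((-1 + 6)*(-3))*(2*(-3)) - 74 = (5*(-3))*(-6) - 74 = -15*(-6) - 74 = 90 - 74 = 16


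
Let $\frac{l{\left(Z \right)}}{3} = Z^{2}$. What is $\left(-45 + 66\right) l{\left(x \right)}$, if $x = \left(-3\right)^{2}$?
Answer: $5103$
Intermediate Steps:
$x = 9$
$l{\left(Z \right)} = 3 Z^{2}$
$\left(-45 + 66\right) l{\left(x \right)} = \left(-45 + 66\right) 3 \cdot 9^{2} = 21 \cdot 3 \cdot 81 = 21 \cdot 243 = 5103$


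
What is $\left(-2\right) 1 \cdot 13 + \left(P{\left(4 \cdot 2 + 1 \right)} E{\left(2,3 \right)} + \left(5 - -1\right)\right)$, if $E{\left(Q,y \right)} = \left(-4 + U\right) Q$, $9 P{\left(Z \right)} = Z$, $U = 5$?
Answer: $-18$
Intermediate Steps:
$P{\left(Z \right)} = \frac{Z}{9}$
$E{\left(Q,y \right)} = Q$ ($E{\left(Q,y \right)} = \left(-4 + 5\right) Q = 1 Q = Q$)
$\left(-2\right) 1 \cdot 13 + \left(P{\left(4 \cdot 2 + 1 \right)} E{\left(2,3 \right)} + \left(5 - -1\right)\right) = \left(-2\right) 1 \cdot 13 + \left(\frac{4 \cdot 2 + 1}{9} \cdot 2 + \left(5 - -1\right)\right) = \left(-2\right) 13 + \left(\frac{8 + 1}{9} \cdot 2 + \left(5 + 1\right)\right) = -26 + \left(\frac{1}{9} \cdot 9 \cdot 2 + 6\right) = -26 + \left(1 \cdot 2 + 6\right) = -26 + \left(2 + 6\right) = -26 + 8 = -18$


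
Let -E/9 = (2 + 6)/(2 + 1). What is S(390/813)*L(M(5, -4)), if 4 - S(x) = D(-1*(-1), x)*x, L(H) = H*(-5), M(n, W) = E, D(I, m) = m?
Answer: 33223680/73441 ≈ 452.39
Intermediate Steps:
E = -24 (E = -9*(2 + 6)/(2 + 1) = -72/3 = -9*8/3 = -24)
M(n, W) = -24
L(H) = -5*H
S(x) = 4 - x² (S(x) = 4 - x*x = 4 - x²)
S(390/813)*L(M(5, -4)) = (4 - (390/813)²)*(-5*(-24)) = (4 - (390*(1/813))²)*120 = (4 - (130/271)²)*120 = (4 - 1*16900/73441)*120 = (4 - 16900/73441)*120 = (276864/73441)*120 = 33223680/73441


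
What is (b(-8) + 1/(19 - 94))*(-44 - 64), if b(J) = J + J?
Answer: 43236/25 ≈ 1729.4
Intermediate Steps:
b(J) = 2*J
(b(-8) + 1/(19 - 94))*(-44 - 64) = (2*(-8) + 1/(19 - 94))*(-44 - 64) = (-16 + 1/(-75))*(-108) = (-16 - 1/75)*(-108) = -1201/75*(-108) = 43236/25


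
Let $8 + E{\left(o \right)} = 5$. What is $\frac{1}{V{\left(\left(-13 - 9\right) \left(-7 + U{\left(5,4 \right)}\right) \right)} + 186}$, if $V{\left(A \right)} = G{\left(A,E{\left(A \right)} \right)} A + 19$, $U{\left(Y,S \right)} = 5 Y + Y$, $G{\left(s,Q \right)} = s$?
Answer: $\frac{1}{256241} \approx 3.9026 \cdot 10^{-6}$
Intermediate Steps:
$E{\left(o \right)} = -3$ ($E{\left(o \right)} = -8 + 5 = -3$)
$U{\left(Y,S \right)} = 6 Y$
$V{\left(A \right)} = 19 + A^{2}$ ($V{\left(A \right)} = A A + 19 = A^{2} + 19 = 19 + A^{2}$)
$\frac{1}{V{\left(\left(-13 - 9\right) \left(-7 + U{\left(5,4 \right)}\right) \right)} + 186} = \frac{1}{\left(19 + \left(\left(-13 - 9\right) \left(-7 + 6 \cdot 5\right)\right)^{2}\right) + 186} = \frac{1}{\left(19 + \left(- 22 \left(-7 + 30\right)\right)^{2}\right) + 186} = \frac{1}{\left(19 + \left(\left(-22\right) 23\right)^{2}\right) + 186} = \frac{1}{\left(19 + \left(-506\right)^{2}\right) + 186} = \frac{1}{\left(19 + 256036\right) + 186} = \frac{1}{256055 + 186} = \frac{1}{256241}$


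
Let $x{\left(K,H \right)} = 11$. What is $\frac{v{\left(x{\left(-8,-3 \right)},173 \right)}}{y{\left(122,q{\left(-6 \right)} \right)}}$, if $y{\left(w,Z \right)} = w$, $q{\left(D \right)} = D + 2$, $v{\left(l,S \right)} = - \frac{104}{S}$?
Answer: $- \frac{52}{10553} \approx -0.0049275$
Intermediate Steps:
$q{\left(D \right)} = 2 + D$
$\frac{v{\left(x{\left(-8,-3 \right)},173 \right)}}{y{\left(122,q{\left(-6 \right)} \right)}} = \frac{\left(-104\right) \frac{1}{173}}{122} = \left(-104\right) \frac{1}{173} \cdot \frac{1}{122} = \left(- \frac{104}{173}\right) \frac{1}{122} = - \frac{52}{10553}$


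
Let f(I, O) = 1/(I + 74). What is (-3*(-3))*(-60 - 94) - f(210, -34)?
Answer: -393625/284 ≈ -1386.0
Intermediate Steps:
f(I, O) = 1/(74 + I)
(-3*(-3))*(-60 - 94) - f(210, -34) = (-3*(-3))*(-60 - 94) - 1/(74 + 210) = 9*(-154) - 1/284 = -1386 - 1*1/284 = -1386 - 1/284 = -393625/284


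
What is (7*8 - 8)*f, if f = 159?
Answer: 7632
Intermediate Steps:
(7*8 - 8)*f = (7*8 - 8)*159 = (56 - 8)*159 = 48*159 = 7632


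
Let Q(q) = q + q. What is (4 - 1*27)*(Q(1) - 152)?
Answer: 3450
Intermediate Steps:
Q(q) = 2*q
(4 - 1*27)*(Q(1) - 152) = (4 - 1*27)*(2*1 - 152) = (4 - 27)*(2 - 152) = -23*(-150) = 3450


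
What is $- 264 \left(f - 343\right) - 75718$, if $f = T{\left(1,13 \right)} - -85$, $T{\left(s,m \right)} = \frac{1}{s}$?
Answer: $-7870$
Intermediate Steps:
$f = 86$ ($f = 1^{-1} - -85 = 1 + 85 = 86$)
$- 264 \left(f - 343\right) - 75718 = - 264 \left(86 - 343\right) - 75718 = \left(-264\right) \left(-257\right) - 75718 = 67848 - 75718 = -7870$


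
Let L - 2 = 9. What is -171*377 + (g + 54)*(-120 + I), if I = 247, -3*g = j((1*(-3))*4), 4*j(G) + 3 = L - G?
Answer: -173462/3 ≈ -57821.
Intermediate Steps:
L = 11 (L = 2 + 9 = 11)
j(G) = 2 - G/4 (j(G) = -¾ + (11 - G)/4 = -¾ + (11/4 - G/4) = 2 - G/4)
g = -5/3 (g = -(2 - 1*(-3)*4/4)/3 = -(2 - (-3)*4/4)/3 = -(2 - ¼*(-12))/3 = -(2 + 3)/3 = -⅓*5 = -5/3 ≈ -1.6667)
-171*377 + (g + 54)*(-120 + I) = -171*377 + (-5/3 + 54)*(-120 + 247) = -64467 + (157/3)*127 = -64467 + 19939/3 = -173462/3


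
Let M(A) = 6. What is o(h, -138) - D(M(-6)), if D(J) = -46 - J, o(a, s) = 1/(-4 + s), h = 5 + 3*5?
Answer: 7383/142 ≈ 51.993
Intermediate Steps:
h = 20 (h = 5 + 15 = 20)
o(h, -138) - D(M(-6)) = 1/(-4 - 138) - (-46 - 1*6) = 1/(-142) - (-46 - 6) = -1/142 - 1*(-52) = -1/142 + 52 = 7383/142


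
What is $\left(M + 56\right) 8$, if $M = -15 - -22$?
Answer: $504$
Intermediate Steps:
$M = 7$ ($M = -15 + 22 = 7$)
$\left(M + 56\right) 8 = \left(7 + 56\right) 8 = 63 \cdot 8 = 504$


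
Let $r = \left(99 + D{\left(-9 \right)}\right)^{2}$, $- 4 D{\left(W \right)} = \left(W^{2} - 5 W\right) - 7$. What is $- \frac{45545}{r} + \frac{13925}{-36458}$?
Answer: $- \frac{27636125085}{2797385882} \approx -9.8793$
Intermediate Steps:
$D{\left(W \right)} = \frac{7}{4} - \frac{W^{2}}{4} + \frac{5 W}{4}$ ($D{\left(W \right)} = - \frac{\left(W^{2} - 5 W\right) - 7}{4} = - \frac{-7 + W^{2} - 5 W}{4} = \frac{7}{4} - \frac{W^{2}}{4} + \frac{5 W}{4}$)
$r = \frac{76729}{16}$ ($r = \left(99 + \left(\frac{7}{4} - \frac{\left(-9\right)^{2}}{4} + \frac{5}{4} \left(-9\right)\right)\right)^{2} = \left(99 - \frac{119}{4}\right)^{2} = \left(\frac{277}{4}\right)^{2} = \frac{76729}{16} \approx 4795.6$)
$- \frac{45545}{r} + \frac{13925}{-36458} = - \frac{45545}{\frac{76729}{16}} + \frac{13925}{-36458} = \left(-45545\right) \frac{16}{76729} + 13925 \left(- \frac{1}{36458}\right) = - \frac{728720}{76729} - \frac{13925}{36458} = - \frac{27636125085}{2797385882}$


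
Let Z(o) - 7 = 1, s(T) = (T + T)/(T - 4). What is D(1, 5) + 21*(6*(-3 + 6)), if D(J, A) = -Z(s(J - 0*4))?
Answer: 370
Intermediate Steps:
s(T) = 2*T/(-4 + T) (s(T) = (2*T)/(-4 + T) = 2*T/(-4 + T))
Z(o) = 8 (Z(o) = 7 + 1 = 8)
D(J, A) = -8 (D(J, A) = -1*8 = -8)
D(1, 5) + 21*(6*(-3 + 6)) = -8 + 21*(6*(-3 + 6)) = -8 + 21*(6*3) = -8 + 21*18 = -8 + 378 = 370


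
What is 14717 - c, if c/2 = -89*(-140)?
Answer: -10203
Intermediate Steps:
c = 24920 (c = 2*(-89*(-140)) = 2*12460 = 24920)
14717 - c = 14717 - 1*24920 = 14717 - 24920 = -10203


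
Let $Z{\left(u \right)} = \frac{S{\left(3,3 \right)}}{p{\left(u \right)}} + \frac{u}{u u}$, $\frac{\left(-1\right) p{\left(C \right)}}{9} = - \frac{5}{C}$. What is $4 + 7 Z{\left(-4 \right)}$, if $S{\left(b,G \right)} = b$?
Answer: $\frac{23}{60} \approx 0.38333$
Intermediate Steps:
$p{\left(C \right)} = \frac{45}{C}$ ($p{\left(C \right)} = - 9 \left(- \frac{5}{C}\right) = \frac{45}{C}$)
$Z{\left(u \right)} = \frac{1}{u} + \frac{u}{15}$ ($Z{\left(u \right)} = \frac{3}{45 \frac{1}{u}} + \frac{u}{u u} = 3 \frac{u}{45} + \frac{u}{u^{2}} = \frac{u}{15} + \frac{u}{u^{2}} = \frac{u}{15} + \frac{1}{u} = \frac{1}{u} + \frac{u}{15}$)
$4 + 7 Z{\left(-4 \right)} = 4 + 7 \left(\frac{1}{-4} + \frac{1}{15} \left(-4\right)\right) = 4 + 7 \left(- \frac{1}{4} - \frac{4}{15}\right) = 4 + 7 \left(- \frac{31}{60}\right) = 4 - \frac{217}{60} = \frac{23}{60}$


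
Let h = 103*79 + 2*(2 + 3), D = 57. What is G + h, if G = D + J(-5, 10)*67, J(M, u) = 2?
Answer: 8338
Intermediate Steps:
G = 191 (G = 57 + 2*67 = 57 + 134 = 191)
h = 8147 (h = 8137 + 2*5 = 8137 + 10 = 8147)
G + h = 191 + 8147 = 8338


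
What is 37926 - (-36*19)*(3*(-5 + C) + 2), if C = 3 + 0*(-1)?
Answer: 35190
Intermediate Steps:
C = 3 (C = 3 + 0 = 3)
37926 - (-36*19)*(3*(-5 + C) + 2) = 37926 - (-36*19)*(3*(-5 + 3) + 2) = 37926 - (-684)*(3*(-2) + 2) = 37926 - (-684)*(-6 + 2) = 37926 - (-684)*(-4) = 37926 - 1*2736 = 37926 - 2736 = 35190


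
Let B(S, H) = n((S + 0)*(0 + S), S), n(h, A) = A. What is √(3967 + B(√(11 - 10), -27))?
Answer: 8*√62 ≈ 62.992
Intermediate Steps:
B(S, H) = S
√(3967 + B(√(11 - 10), -27)) = √(3967 + √(11 - 10)) = √(3967 + √1) = √(3967 + 1) = √3968 = 8*√62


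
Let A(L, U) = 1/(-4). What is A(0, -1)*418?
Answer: -209/2 ≈ -104.50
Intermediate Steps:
A(L, U) = -¼ (A(L, U) = 1*(-¼) = -¼)
A(0, -1)*418 = -¼*418 = -209/2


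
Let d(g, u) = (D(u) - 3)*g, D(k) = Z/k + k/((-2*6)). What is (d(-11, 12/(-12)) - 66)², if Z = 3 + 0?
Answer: 121/144 ≈ 0.84028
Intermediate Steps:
Z = 3
D(k) = 3/k - k/12 (D(k) = 3/k + k/((-2*6)) = 3/k + k/(-12) = 3/k + k*(-1/12) = 3/k - k/12)
d(g, u) = g*(-3 + 3/u - u/12) (d(g, u) = ((3/u - u/12) - 3)*g = (-3 + 3/u - u/12)*g = g*(-3 + 3/u - u/12))
(d(-11, 12/(-12)) - 66)² = (-1/12*(-11)*(-36 + (12/(-12))*(36 + 12/(-12)))/12/(-12) - 66)² = (-1/12*(-11)*(-36 + (12*(-1/12))*(36 + 12*(-1/12)))/12*(-1/12) - 66)² = (-1/12*(-11)*(-36 - (36 - 1))/(-1) - 66)² = (-1/12*(-11)*(-1)*(-36 - 1*35) - 66)² = (-1/12*(-11)*(-1)*(-36 - 35) - 66)² = (-1/12*(-11)*(-1)*(-71) - 66)² = (781/12 - 66)² = (-11/12)² = 121/144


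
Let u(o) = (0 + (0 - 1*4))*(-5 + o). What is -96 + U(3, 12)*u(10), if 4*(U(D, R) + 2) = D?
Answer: -71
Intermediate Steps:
U(D, R) = -2 + D/4
u(o) = 20 - 4*o (u(o) = (0 + (0 - 4))*(-5 + o) = (0 - 4)*(-5 + o) = -4*(-5 + o) = 20 - 4*o)
-96 + U(3, 12)*u(10) = -96 + (-2 + (¼)*3)*(20 - 4*10) = -96 + (-2 + ¾)*(20 - 40) = -96 - 5/4*(-20) = -96 + 25 = -71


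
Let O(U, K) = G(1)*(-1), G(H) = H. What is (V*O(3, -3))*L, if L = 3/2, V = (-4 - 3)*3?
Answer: 63/2 ≈ 31.500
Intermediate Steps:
O(U, K) = -1 (O(U, K) = 1*(-1) = -1)
V = -21 (V = -7*3 = -21)
L = 3/2 (L = 3*(1/2) = 3/2 ≈ 1.5000)
(V*O(3, -3))*L = -21*(-1)*(3/2) = 21*(3/2) = 63/2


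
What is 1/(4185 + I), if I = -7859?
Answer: -1/3674 ≈ -0.00027218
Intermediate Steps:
1/(4185 + I) = 1/(4185 - 7859) = 1/(-3674) = -1/3674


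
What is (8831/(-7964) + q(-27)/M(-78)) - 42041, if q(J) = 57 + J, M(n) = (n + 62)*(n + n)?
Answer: -34821618965/828256 ≈ -42042.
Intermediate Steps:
M(n) = 2*n*(62 + n) (M(n) = (62 + n)*(2*n) = 2*n*(62 + n))
(8831/(-7964) + q(-27)/M(-78)) - 42041 = (8831/(-7964) + (57 - 27)/((2*(-78)*(62 - 78)))) - 42041 = (8831*(-1/7964) + 30/((2*(-78)*(-16)))) - 42041 = (-8831/7964 + 30/2496) - 42041 = (-8831/7964 + 30*(1/2496)) - 42041 = (-8831/7964 + 5/416) - 42041 = -908469/828256 - 42041 = -34821618965/828256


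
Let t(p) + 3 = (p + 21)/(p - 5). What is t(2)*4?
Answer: -128/3 ≈ -42.667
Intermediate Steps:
t(p) = -3 + (21 + p)/(-5 + p) (t(p) = -3 + (p + 21)/(p - 5) = -3 + (21 + p)/(-5 + p))
t(2)*4 = (2*(18 - 1*2)/(-5 + 2))*4 = (2*(18 - 2)/(-3))*4 = (2*(-⅓)*16)*4 = -32/3*4 = -128/3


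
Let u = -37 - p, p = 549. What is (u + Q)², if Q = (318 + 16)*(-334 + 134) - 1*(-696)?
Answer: 4447556100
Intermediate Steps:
Q = -66104 (Q = 334*(-200) + 696 = -66800 + 696 = -66104)
u = -586 (u = -37 - 1*549 = -37 - 549 = -586)
(u + Q)² = (-586 - 66104)² = (-66690)² = 4447556100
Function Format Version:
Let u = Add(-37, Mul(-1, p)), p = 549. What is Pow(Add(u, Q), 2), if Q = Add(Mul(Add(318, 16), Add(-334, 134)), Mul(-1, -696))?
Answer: 4447556100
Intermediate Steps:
Q = -66104 (Q = Add(Mul(334, -200), 696) = Add(-66800, 696) = -66104)
u = -586 (u = Add(-37, Mul(-1, 549)) = Add(-37, -549) = -586)
Pow(Add(u, Q), 2) = Pow(Add(-586, -66104), 2) = Pow(-66690, 2) = 4447556100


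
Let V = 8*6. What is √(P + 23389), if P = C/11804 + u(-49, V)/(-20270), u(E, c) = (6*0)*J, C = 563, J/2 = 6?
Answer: √814724825369/5902 ≈ 152.93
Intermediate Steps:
J = 12 (J = 2*6 = 12)
V = 48
u(E, c) = 0 (u(E, c) = (6*0)*12 = 0*12 = 0)
P = 563/11804 (P = 563/11804 + 0/(-20270) = 563*(1/11804) + 0*(-1/20270) = 563/11804 + 0 = 563/11804 ≈ 0.047696)
√(P + 23389) = √(563/11804 + 23389) = √(276084319/11804) = √814724825369/5902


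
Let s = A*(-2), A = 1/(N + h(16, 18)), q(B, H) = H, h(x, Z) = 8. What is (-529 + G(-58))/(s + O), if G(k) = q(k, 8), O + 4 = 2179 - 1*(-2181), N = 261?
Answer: -140149/1171762 ≈ -0.11961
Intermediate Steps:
O = 4356 (O = -4 + (2179 - 1*(-2181)) = -4 + (2179 + 2181) = -4 + 4360 = 4356)
G(k) = 8
A = 1/269 (A = 1/(261 + 8) = 1/269 ≈ 0.0037175)
s = -2/269 (s = (1/269)*(-2) = -2/269 ≈ -0.0074349)
(-529 + G(-58))/(s + O) = (-529 + 8)/(-2/269 + 4356) = -521/1171762/269 = -521*269/1171762 = -140149/1171762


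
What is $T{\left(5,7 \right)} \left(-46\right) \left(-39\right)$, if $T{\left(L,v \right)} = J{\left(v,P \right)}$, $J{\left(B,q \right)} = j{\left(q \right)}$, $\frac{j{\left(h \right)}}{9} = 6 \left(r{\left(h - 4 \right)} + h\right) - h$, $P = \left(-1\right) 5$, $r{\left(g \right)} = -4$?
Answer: $-791154$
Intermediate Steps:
$P = -5$
$j{\left(h \right)} = -216 + 45 h$ ($j{\left(h \right)} = 9 \left(6 \left(-4 + h\right) - h\right) = 9 \left(\left(-24 + 6 h\right) - h\right) = 9 \left(-24 + 5 h\right) = -216 + 45 h$)
$J{\left(B,q \right)} = -216 + 45 q$
$T{\left(L,v \right)} = -441$ ($T{\left(L,v \right)} = -216 + 45 \left(-5\right) = -216 - 225 = -441$)
$T{\left(5,7 \right)} \left(-46\right) \left(-39\right) = \left(-441\right) \left(-46\right) \left(-39\right) = 20286 \left(-39\right) = -791154$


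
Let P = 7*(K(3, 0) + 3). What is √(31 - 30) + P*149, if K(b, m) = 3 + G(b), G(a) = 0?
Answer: 6259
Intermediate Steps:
K(b, m) = 3 (K(b, m) = 3 + 0 = 3)
P = 42 (P = 7*(3 + 3) = 7*6 = 42)
√(31 - 30) + P*149 = √(31 - 30) + 42*149 = √1 + 6258 = 1 + 6258 = 6259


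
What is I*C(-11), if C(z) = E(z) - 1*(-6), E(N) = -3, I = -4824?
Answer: -14472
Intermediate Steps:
C(z) = 3 (C(z) = -3 - 1*(-6) = -3 + 6 = 3)
I*C(-11) = -4824*3 = -14472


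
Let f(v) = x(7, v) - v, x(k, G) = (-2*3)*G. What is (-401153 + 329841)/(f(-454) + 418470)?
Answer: -4457/26353 ≈ -0.16913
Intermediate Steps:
x(k, G) = -6*G
f(v) = -7*v (f(v) = -6*v - v = -7*v)
(-401153 + 329841)/(f(-454) + 418470) = (-401153 + 329841)/(-7*(-454) + 418470) = -71312/(3178 + 418470) = -71312/421648 = -71312*1/421648 = -4457/26353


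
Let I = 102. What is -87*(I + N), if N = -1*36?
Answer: -5742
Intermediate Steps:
N = -36
-87*(I + N) = -87*(102 - 36) = -87*66 = -5742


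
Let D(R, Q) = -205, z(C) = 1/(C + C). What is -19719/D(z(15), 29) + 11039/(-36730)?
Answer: 28880635/301186 ≈ 95.890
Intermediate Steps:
z(C) = 1/(2*C)
-19719/D(z(15), 29) + 11039/(-36730) = -19719/(-205) + 11039/(-36730) = -19719*(-1/205) + 11039*(-1/36730) = 19719/205 - 11039/36730 = 28880635/301186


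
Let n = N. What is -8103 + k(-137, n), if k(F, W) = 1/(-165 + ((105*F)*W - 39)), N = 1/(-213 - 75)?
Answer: -119835363/14789 ≈ -8103.0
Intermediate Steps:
N = -1/288 (N = 1/(-288) = -1/288 ≈ -0.0034722)
n = -1/288 ≈ -0.0034722
k(F, W) = 1/(-204 + 105*F*W) (k(F, W) = 1/(-165 + (105*F*W - 39)) = 1/(-165 + (-39 + 105*F*W)) = 1/(-204 + 105*F*W))
-8103 + k(-137, n) = -8103 + 1/(3*(-68 + 35*(-137)*(-1/288))) = -8103 + 1/(3*(-68 + 4795/288)) = -8103 + 1/(3*(-14789/288)) = -8103 + (⅓)*(-288/14789) = -8103 - 96/14789 = -119835363/14789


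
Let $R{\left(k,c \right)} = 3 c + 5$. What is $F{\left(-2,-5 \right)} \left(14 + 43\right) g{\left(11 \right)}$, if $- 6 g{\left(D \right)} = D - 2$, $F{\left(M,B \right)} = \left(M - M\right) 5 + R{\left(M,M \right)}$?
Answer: $\frac{171}{2} \approx 85.5$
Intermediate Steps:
$R{\left(k,c \right)} = 5 + 3 c$
$F{\left(M,B \right)} = 5 + 3 M$ ($F{\left(M,B \right)} = \left(M - M\right) 5 + \left(5 + 3 M\right) = 0 \cdot 5 + \left(5 + 3 M\right) = 0 + \left(5 + 3 M\right) = 5 + 3 M$)
$g{\left(D \right)} = \frac{1}{3} - \frac{D}{6}$ ($g{\left(D \right)} = - \frac{D - 2}{6} = - \frac{-2 + D}{6} = \frac{1}{3} - \frac{D}{6}$)
$F{\left(-2,-5 \right)} \left(14 + 43\right) g{\left(11 \right)} = \left(5 + 3 \left(-2\right)\right) \left(14 + 43\right) \left(\frac{1}{3} - \frac{11}{6}\right) = \left(5 - 6\right) 57 \left(\frac{1}{3} - \frac{11}{6}\right) = \left(-1\right) 57 \left(- \frac{3}{2}\right) = \left(-57\right) \left(- \frac{3}{2}\right) = \frac{171}{2}$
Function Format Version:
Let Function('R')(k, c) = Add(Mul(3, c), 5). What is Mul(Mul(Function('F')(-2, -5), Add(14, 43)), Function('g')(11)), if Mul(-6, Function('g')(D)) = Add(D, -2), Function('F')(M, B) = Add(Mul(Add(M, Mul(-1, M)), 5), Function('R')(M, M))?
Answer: Rational(171, 2) ≈ 85.500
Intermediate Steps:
Function('R')(k, c) = Add(5, Mul(3, c))
Function('F')(M, B) = Add(5, Mul(3, M)) (Function('F')(M, B) = Add(Mul(Add(M, Mul(-1, M)), 5), Add(5, Mul(3, M))) = Add(Mul(0, 5), Add(5, Mul(3, M))) = Add(0, Add(5, Mul(3, M))) = Add(5, Mul(3, M)))
Function('g')(D) = Add(Rational(1, 3), Mul(Rational(-1, 6), D)) (Function('g')(D) = Mul(Rational(-1, 6), Add(D, -2)) = Mul(Rational(-1, 6), Add(-2, D)) = Add(Rational(1, 3), Mul(Rational(-1, 6), D)))
Mul(Mul(Function('F')(-2, -5), Add(14, 43)), Function('g')(11)) = Mul(Mul(Add(5, Mul(3, -2)), Add(14, 43)), Add(Rational(1, 3), Mul(Rational(-1, 6), 11))) = Mul(Mul(Add(5, -6), 57), Add(Rational(1, 3), Rational(-11, 6))) = Mul(Mul(-1, 57), Rational(-3, 2)) = Mul(-57, Rational(-3, 2)) = Rational(171, 2)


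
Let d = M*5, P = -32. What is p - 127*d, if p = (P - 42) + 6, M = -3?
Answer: 1837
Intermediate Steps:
p = -68 (p = (-32 - 42) + 6 = -74 + 6 = -68)
d = -15 (d = -3*5 = -15)
p - 127*d = -68 - 127*(-15) = -68 + 1905 = 1837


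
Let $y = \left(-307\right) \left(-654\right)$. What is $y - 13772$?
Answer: $187006$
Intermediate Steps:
$y = 200778$
$y - 13772 = 200778 - 13772 = 187006$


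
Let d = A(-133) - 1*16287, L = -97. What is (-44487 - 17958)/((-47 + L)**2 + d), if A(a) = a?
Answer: -62445/4316 ≈ -14.468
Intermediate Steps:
d = -16420 (d = -133 - 1*16287 = -133 - 16287 = -16420)
(-44487 - 17958)/((-47 + L)**2 + d) = (-44487 - 17958)/((-47 - 97)**2 - 16420) = -62445/((-144)**2 - 16420) = -62445/(20736 - 16420) = -62445/4316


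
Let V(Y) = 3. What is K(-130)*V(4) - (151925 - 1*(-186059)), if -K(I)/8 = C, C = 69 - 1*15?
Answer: -339280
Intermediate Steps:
C = 54 (C = 69 - 15 = 54)
K(I) = -432 (K(I) = -8*54 = -432)
K(-130)*V(4) - (151925 - 1*(-186059)) = -432*3 - (151925 - 1*(-186059)) = -1296 - (151925 + 186059) = -1296 - 1*337984 = -1296 - 337984 = -339280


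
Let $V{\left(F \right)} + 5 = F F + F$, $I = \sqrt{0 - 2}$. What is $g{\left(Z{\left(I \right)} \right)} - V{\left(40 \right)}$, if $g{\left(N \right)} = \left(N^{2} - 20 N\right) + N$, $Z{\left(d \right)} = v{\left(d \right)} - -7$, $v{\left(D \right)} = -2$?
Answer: $-1705$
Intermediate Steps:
$I = i \sqrt{2}$ ($I = \sqrt{-2} = i \sqrt{2} \approx 1.4142 i$)
$Z{\left(d \right)} = 5$ ($Z{\left(d \right)} = -2 - -7 = -2 + 7 = 5$)
$V{\left(F \right)} = -5 + F + F^{2}$ ($V{\left(F \right)} = -5 + \left(F F + F\right) = -5 + \left(F^{2} + F\right) = -5 + \left(F + F^{2}\right) = -5 + F + F^{2}$)
$g{\left(N \right)} = N^{2} - 19 N$
$g{\left(Z{\left(I \right)} \right)} - V{\left(40 \right)} = 5 \left(-19 + 5\right) - \left(-5 + 40 + 40^{2}\right) = 5 \left(-14\right) - \left(-5 + 40 + 1600\right) = -70 - 1635 = -1705$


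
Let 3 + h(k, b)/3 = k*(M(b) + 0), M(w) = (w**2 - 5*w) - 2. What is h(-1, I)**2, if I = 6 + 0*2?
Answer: 441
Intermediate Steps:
I = 6 (I = 6 + 0 = 6)
M(w) = -2 + w**2 - 5*w
h(k, b) = -9 + 3*k*(-2 + b**2 - 5*b) (h(k, b) = -9 + 3*(k*((-2 + b**2 - 5*b) + 0)) = -9 + 3*(k*(-2 + b**2 - 5*b)) = -9 + 3*k*(-2 + b**2 - 5*b))
h(-1, I)**2 = (-9 - 3*(-1)*(2 - 1*6**2 + 5*6))**2 = (-9 - 3*(-1)*(2 - 1*36 + 30))**2 = (-9 - 3*(-1)*(2 - 36 + 30))**2 = (-9 - 3*(-1)*(-4))**2 = (-9 - 12)**2 = (-21)**2 = 441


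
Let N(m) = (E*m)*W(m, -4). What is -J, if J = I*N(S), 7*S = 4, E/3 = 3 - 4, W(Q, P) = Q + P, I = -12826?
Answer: 3693888/49 ≈ 75386.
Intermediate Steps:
W(Q, P) = P + Q
E = -3 (E = 3*(3 - 4) = 3*(-1) = -3)
S = 4/7 (S = (1/7)*4 = 4/7 ≈ 0.57143)
N(m) = -3*m*(-4 + m) (N(m) = (-3*m)*(-4 + m) = -3*m*(-4 + m))
J = -3693888/49 (J = -38478*4*(4 - 1*4/7)/7 = -38478*4*(4 - 4/7)/7 = -38478*4*24/(7*7) = -12826*288/49 = -3693888/49 ≈ -75386.)
-J = -1*(-3693888/49) = 3693888/49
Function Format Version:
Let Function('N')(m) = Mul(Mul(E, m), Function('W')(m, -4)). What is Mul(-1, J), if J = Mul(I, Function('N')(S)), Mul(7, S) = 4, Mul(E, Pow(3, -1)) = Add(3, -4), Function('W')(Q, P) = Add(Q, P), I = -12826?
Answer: Rational(3693888, 49) ≈ 75386.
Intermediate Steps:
Function('W')(Q, P) = Add(P, Q)
E = -3 (E = Mul(3, Add(3, -4)) = Mul(3, -1) = -3)
S = Rational(4, 7) (S = Mul(Rational(1, 7), 4) = Rational(4, 7) ≈ 0.57143)
Function('N')(m) = Mul(-3, m, Add(-4, m)) (Function('N')(m) = Mul(Mul(-3, m), Add(-4, m)) = Mul(-3, m, Add(-4, m)))
J = Rational(-3693888, 49) (J = Mul(-12826, Mul(3, Rational(4, 7), Add(4, Mul(-1, Rational(4, 7))))) = Mul(-12826, Mul(3, Rational(4, 7), Add(4, Rational(-4, 7)))) = Mul(-12826, Mul(3, Rational(4, 7), Rational(24, 7))) = Mul(-12826, Rational(288, 49)) = Rational(-3693888, 49) ≈ -75386.)
Mul(-1, J) = Mul(-1, Rational(-3693888, 49)) = Rational(3693888, 49)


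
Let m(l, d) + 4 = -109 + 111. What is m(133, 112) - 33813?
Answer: -33815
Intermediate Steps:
m(l, d) = -2 (m(l, d) = -4 + (-109 + 111) = -4 + 2 = -2)
m(133, 112) - 33813 = -2 - 33813 = -33815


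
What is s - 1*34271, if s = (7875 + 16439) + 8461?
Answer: -1496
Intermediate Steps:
s = 32775 (s = 24314 + 8461 = 32775)
s - 1*34271 = 32775 - 1*34271 = 32775 - 34271 = -1496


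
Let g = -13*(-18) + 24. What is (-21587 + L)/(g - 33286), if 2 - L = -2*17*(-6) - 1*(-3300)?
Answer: 25089/33028 ≈ 0.75963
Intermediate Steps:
g = 258 (g = 234 + 24 = 258)
L = -3502 (L = 2 - (-2*17*(-6) - 1*(-3300)) = 2 - (-34*(-6) + 3300) = 2 - (204 + 3300) = 2 - 1*3504 = 2 - 3504 = -3502)
(-21587 + L)/(g - 33286) = (-21587 - 3502)/(258 - 33286) = -25089/(-33028) = -25089*(-1/33028) = 25089/33028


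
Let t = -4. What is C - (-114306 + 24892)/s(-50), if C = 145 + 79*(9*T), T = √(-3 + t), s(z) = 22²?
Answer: 79797/242 + 711*I*√7 ≈ 329.74 + 1881.1*I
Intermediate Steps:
s(z) = 484
T = I*√7 (T = √(-3 - 4) = √(-7) = I*√7 ≈ 2.6458*I)
C = 145 + 711*I*√7 (C = 145 + 79*(9*(I*√7)) = 145 + 79*(9*I*√7) = 145 + 711*I*√7 ≈ 145.0 + 1881.1*I)
C - (-114306 + 24892)/s(-50) = (145 + 711*I*√7) - (-114306 + 24892)/484 = (145 + 711*I*√7) - (-89414)/484 = (145 + 711*I*√7) - 1*(-44707/242) = (145 + 711*I*√7) + 44707/242 = 79797/242 + 711*I*√7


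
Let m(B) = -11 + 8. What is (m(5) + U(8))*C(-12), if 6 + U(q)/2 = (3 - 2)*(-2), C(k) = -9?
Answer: 171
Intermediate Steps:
U(q) = -16 (U(q) = -12 + 2*((3 - 2)*(-2)) = -12 + 2*(1*(-2)) = -12 + 2*(-2) = -12 - 4 = -16)
m(B) = -3
(m(5) + U(8))*C(-12) = (-3 - 16)*(-9) = -19*(-9) = 171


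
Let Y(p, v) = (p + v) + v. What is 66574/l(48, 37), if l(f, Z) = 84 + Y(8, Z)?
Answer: 33287/83 ≈ 401.05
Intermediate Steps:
Y(p, v) = p + 2*v
l(f, Z) = 92 + 2*Z (l(f, Z) = 84 + (8 + 2*Z) = 92 + 2*Z)
66574/l(48, 37) = 66574/(92 + 2*37) = 66574/(92 + 74) = 66574/166 = 66574*(1/166) = 33287/83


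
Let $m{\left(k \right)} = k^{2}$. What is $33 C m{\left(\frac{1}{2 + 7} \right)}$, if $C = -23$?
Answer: $- \frac{253}{27} \approx -9.3704$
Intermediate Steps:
$33 C m{\left(\frac{1}{2 + 7} \right)} = 33 \left(-23\right) \left(\frac{1}{2 + 7}\right)^{2} = - 759 \left(\frac{1}{9}\right)^{2} = - \frac{759}{81} = \left(-759\right) \frac{1}{81} = - \frac{253}{27}$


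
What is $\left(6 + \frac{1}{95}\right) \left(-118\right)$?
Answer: $- \frac{67378}{95} \approx -709.24$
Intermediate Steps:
$\left(6 + \frac{1}{95}\right) \left(-118\right) = \frac{571}{95} \left(-118\right) = - \frac{67378}{95}$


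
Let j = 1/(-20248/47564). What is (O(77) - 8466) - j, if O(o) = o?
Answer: -42453227/5062 ≈ -8386.7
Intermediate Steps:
j = -11891/5062 (j = 1/(-20248*1/47564) = 1/(-5062/11891) = -11891/5062 ≈ -2.3491)
(O(77) - 8466) - j = (77 - 8466) - 1*(-11891/5062) = -8389 + 11891/5062 = -42453227/5062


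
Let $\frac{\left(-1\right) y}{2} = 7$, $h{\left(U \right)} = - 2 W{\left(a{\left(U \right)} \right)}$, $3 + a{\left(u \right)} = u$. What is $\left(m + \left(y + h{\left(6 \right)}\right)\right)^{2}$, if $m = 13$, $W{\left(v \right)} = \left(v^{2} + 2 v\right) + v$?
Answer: $1369$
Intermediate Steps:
$a{\left(u \right)} = -3 + u$
$W{\left(v \right)} = v^{2} + 3 v$
$h{\left(U \right)} = - 2 U \left(-3 + U\right)$ ($h{\left(U \right)} = - 2 \left(-3 + U\right) \left(3 + \left(-3 + U\right)\right) = - 2 \left(-3 + U\right) U = - 2 U \left(-3 + U\right)$)
$y = -14$ ($y = \left(-2\right) 7 = -14$)
$\left(m + \left(y + h{\left(6 \right)}\right)\right)^{2} = \left(13 + \left(-14 + 2 \cdot 6 \left(3 - 6\right)\right)\right)^{2} = \left(13 + \left(-14 + 2 \cdot 6 \left(-3\right)\right)\right)^{2} = \left(13 - 50\right)^{2} = \left(-37\right)^{2} = 1369$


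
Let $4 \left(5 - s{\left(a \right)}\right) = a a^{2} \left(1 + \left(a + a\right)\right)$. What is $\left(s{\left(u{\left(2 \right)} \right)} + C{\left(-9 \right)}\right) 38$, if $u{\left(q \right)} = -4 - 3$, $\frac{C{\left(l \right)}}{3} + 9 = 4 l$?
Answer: $- \frac{94601}{2} \approx -47301.0$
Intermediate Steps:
$C{\left(l \right)} = -27 + 12 l$ ($C{\left(l \right)} = -27 + 3 \cdot 4 l = -27 + 12 l$)
$u{\left(q \right)} = -7$
$s{\left(a \right)} = 5 - \frac{a^{3} \left(1 + 2 a\right)}{4}$ ($s{\left(a \right)} = 5 - \frac{a a^{2} \left(1 + \left(a + a\right)\right)}{4} = 5 - \frac{a^{3} \left(1 + 2 a\right)}{4}$)
$\left(s{\left(u{\left(2 \right)} \right)} + C{\left(-9 \right)}\right) 38 = \left(\left(5 - \frac{\left(-7\right)^{4}}{2} - \frac{\left(-7\right)^{3}}{4}\right) + \left(-27 + 12 \left(-9\right)\right)\right) 38 = \left(\left(5 - \frac{2401}{2} - - \frac{343}{4}\right) - 135\right) 38 = \left(\left(5 - \frac{2401}{2} + \frac{343}{4}\right) - 135\right) 38 = \left(- \frac{4439}{4} - 135\right) 38 = \left(- \frac{4979}{4}\right) 38 = - \frac{94601}{2}$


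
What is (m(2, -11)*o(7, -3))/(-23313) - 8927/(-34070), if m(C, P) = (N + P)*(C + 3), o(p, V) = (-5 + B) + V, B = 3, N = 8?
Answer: 68519967/264757970 ≈ 0.25880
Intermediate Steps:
o(p, V) = -2 + V (o(p, V) = (-5 + 3) + V = -2 + V)
m(C, P) = (3 + C)*(8 + P) (m(C, P) = (8 + P)*(C + 3) = (8 + P)*(3 + C) = (3 + C)*(8 + P))
(m(2, -11)*o(7, -3))/(-23313) - 8927/(-34070) = ((24 + 3*(-11) + 8*2 + 2*(-11))*(-2 - 3))/(-23313) - 8927/(-34070) = ((24 - 33 + 16 - 22)*(-5))*(-1/23313) - 8927*(-1/34070) = -15*(-5)*(-1/23313) + 8927/34070 = 75*(-1/23313) + 8927/34070 = -25/7771 + 8927/34070 = 68519967/264757970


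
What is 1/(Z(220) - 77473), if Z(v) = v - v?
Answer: -1/77473 ≈ -1.2908e-5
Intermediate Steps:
Z(v) = 0
1/(Z(220) - 77473) = 1/(0 - 77473) = 1/(-77473) = -1/77473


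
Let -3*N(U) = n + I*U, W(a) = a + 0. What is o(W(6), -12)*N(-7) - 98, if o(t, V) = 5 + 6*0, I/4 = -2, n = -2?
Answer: -188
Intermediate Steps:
W(a) = a
I = -8 (I = 4*(-2) = -8)
N(U) = 2/3 + 8*U/3 (N(U) = -(-2 - 8*U)/3 = 2/3 + 8*U/3)
o(t, V) = 5 (o(t, V) = 5 + 0 = 5)
o(W(6), -12)*N(-7) - 98 = 5*(2/3 + (8/3)*(-7)) - 98 = 5*(2/3 - 56/3) - 98 = 5*(-18) - 98 = -90 - 98 = -188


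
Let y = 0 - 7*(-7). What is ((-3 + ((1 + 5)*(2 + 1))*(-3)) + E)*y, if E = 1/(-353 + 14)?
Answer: -946876/339 ≈ -2793.1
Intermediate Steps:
E = -1/339 (E = 1/(-339) = -1/339 ≈ -0.0029499)
y = 49 (y = 0 + 49 = 49)
((-3 + ((1 + 5)*(2 + 1))*(-3)) + E)*y = ((-3 + ((1 + 5)*(2 + 1))*(-3)) - 1/339)*49 = ((-3 + (6*3)*(-3)) - 1/339)*49 = ((-3 + 18*(-3)) - 1/339)*49 = ((-3 - 54) - 1/339)*49 = (-57 - 1/339)*49 = -19324/339*49 = -946876/339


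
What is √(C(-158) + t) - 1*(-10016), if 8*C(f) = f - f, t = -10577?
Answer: 10016 + I*√10577 ≈ 10016.0 + 102.84*I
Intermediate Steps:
C(f) = 0 (C(f) = (f - f)/8 = (⅛)*0 = 0)
√(C(-158) + t) - 1*(-10016) = √(0 - 10577) - 1*(-10016) = √(-10577) + 10016 = I*√10577 + 10016 = 10016 + I*√10577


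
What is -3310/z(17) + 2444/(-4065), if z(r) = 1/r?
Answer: -228739994/4065 ≈ -56271.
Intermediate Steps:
-3310/z(17) + 2444/(-4065) = -3310/(1/17) + 2444/(-4065) = -3310/1/17 + 2444*(-1/4065) = -3310*17 - 2444/4065 = -56270 - 2444/4065 = -228739994/4065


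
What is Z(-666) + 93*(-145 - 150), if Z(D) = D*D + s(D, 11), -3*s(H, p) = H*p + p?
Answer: 1255678/3 ≈ 4.1856e+5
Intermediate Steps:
s(H, p) = -p/3 - H*p/3 (s(H, p) = -(H*p + p)/3 = -(p + H*p)/3 = -p/3 - H*p/3)
Z(D) = -11/3 + D² - 11*D/3 (Z(D) = D*D - ⅓*11*(1 + D) = D² + (-11/3 - 11*D/3) = -11/3 + D² - 11*D/3)
Z(-666) + 93*(-145 - 150) = (-11/3 + (-666)² - 11/3*(-666)) + 93*(-145 - 150) = (-11/3 + 443556 + 2442) + 93*(-295) = 1337983/3 - 27435 = 1255678/3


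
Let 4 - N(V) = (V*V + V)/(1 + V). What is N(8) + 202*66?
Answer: 13328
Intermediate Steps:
N(V) = 4 - (V + V²)/(1 + V) (N(V) = 4 - (V*V + V)/(1 + V) = 4 - (V² + V)/(1 + V) = 4 - (V + V²)/(1 + V))
N(8) + 202*66 = (4 - 1*8) + 202*66 = (4 - 8) + 13332 = -4 + 13332 = 13328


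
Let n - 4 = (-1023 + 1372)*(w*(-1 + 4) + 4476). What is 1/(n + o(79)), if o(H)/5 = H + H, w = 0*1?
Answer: 1/1562918 ≈ 6.3983e-7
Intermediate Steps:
w = 0
o(H) = 10*H (o(H) = 5*(H + H) = 5*(2*H) = 10*H)
n = 1562128 (n = 4 + (-1023 + 1372)*(0*(-1 + 4) + 4476) = 4 + 349*(0*3 + 4476) = 4 + 349*(0 + 4476) = 4 + 349*4476 = 4 + 1562124 = 1562128)
1/(n + o(79)) = 1/(1562128 + 10*79) = 1/(1562128 + 790) = 1/1562918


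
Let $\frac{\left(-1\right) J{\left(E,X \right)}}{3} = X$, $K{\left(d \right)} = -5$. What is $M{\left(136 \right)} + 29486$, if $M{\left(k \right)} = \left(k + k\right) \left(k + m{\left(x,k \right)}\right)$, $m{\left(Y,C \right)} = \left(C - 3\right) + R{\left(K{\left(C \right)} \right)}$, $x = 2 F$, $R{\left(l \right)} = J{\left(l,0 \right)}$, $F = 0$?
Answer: $102654$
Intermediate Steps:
$J{\left(E,X \right)} = - 3 X$
$R{\left(l \right)} = 0$ ($R{\left(l \right)} = \left(-3\right) 0 = 0$)
$x = 0$ ($x = 2 \cdot 0 = 0$)
$m{\left(Y,C \right)} = -3 + C$ ($m{\left(Y,C \right)} = \left(C - 3\right) + 0 = \left(-3 + C\right) + 0 = -3 + C$)
$M{\left(k \right)} = 2 k \left(-3 + 2 k\right)$ ($M{\left(k \right)} = \left(k + k\right) \left(k + \left(-3 + k\right)\right) = 2 k \left(-3 + 2 k\right)$)
$M{\left(136 \right)} + 29486 = 2 \cdot 136 \left(-3 + 2 \cdot 136\right) + 29486 = 2 \cdot 136 \left(-3 + 272\right) + 29486 = 2 \cdot 136 \cdot 269 + 29486 = 73168 + 29486 = 102654$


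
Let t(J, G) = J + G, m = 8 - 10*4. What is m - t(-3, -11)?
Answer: -18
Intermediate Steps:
m = -32 (m = 8 - 40 = -32)
t(J, G) = G + J
m - t(-3, -11) = -32 - (-11 - 3) = -32 - 1*(-14) = -32 + 14 = -18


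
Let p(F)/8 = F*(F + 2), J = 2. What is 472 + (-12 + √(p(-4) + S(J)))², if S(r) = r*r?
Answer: 684 - 48*√17 ≈ 486.09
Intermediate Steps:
p(F) = 8*F*(2 + F) (p(F) = 8*(F*(F + 2)) = 8*(F*(2 + F)) = 8*F*(2 + F))
S(r) = r²
472 + (-12 + √(p(-4) + S(J)))² = 472 + (-12 + √(8*(-4)*(2 - 4) + 2²))² = 472 + (-12 + √(8*(-4)*(-2) + 4))² = 472 + (-12 + √(64 + 4))² = 472 + (-12 + √68)² = 472 + (-12 + 2*√17)²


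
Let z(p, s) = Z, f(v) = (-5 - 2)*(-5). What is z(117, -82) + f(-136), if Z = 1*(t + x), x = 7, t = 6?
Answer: 48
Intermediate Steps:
f(v) = 35 (f(v) = -7*(-5) = 35)
Z = 13 (Z = 1*(6 + 7) = 1*13 = 13)
z(p, s) = 13
z(117, -82) + f(-136) = 13 + 35 = 48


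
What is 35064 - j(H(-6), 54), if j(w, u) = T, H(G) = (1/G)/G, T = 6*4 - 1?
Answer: 35041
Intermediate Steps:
T = 23 (T = 24 - 1 = 23)
H(G) = G⁻² (H(G) = 1/(G*G) = G⁻²)
j(w, u) = 23
35064 - j(H(-6), 54) = 35064 - 1*23 = 35064 - 23 = 35041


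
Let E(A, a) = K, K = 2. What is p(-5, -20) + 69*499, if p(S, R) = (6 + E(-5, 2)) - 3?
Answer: 34436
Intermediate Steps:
E(A, a) = 2
p(S, R) = 5 (p(S, R) = (6 + 2) - 3 = 8 - 3 = 5)
p(-5, -20) + 69*499 = 5 + 69*499 = 5 + 34431 = 34436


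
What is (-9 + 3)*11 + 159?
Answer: 93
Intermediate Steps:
(-9 + 3)*11 + 159 = -6*11 + 159 = -66 + 159 = 93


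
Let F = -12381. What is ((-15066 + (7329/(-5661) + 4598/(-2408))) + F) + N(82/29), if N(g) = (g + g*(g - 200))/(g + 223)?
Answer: -35572269953505/1295767676 ≈ -27453.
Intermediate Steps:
N(g) = (g + g*(-200 + g))/(223 + g)
((-15066 + (7329/(-5661) + 4598/(-2408))) + F) + N(82/29) = ((-15066 + (7329/(-5661) + 4598/(-2408))) - 12381) + (82/29)*(-199 + 82/29)/(223 + 82/29) = ((-15066 + (7329*(-1/5661) + 4598*(-1/2408))) - 12381) + (82*(1/29))*(-199 + 82*(1/29))/(223 + 82*(1/29)) = ((-15066 + (-2443/1887 - 2299/1204)) - 12381) + 82*(-199 + 82/29)/(29*(223 + 82/29)) = ((-15066 - 7279585/2271948) - 12381) + (82/29)*(-5689/29)/(6549/29) = (-34236448153/2271948 - 12381) + (82/29)*(29/6549)*(-5689/29) = -62365436341/2271948 - 466498/189921 = -35572269953505/1295767676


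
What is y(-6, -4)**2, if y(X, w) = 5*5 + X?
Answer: 361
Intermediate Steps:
y(X, w) = 25 + X
y(-6, -4)**2 = (25 - 6)**2 = 19**2 = 361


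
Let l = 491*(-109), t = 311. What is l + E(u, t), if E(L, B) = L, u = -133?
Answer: -53652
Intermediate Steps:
l = -53519
l + E(u, t) = -53519 - 133 = -53652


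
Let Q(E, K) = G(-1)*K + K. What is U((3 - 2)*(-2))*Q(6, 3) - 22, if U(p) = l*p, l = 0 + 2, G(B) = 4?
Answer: -82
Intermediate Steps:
l = 2
Q(E, K) = 5*K (Q(E, K) = 4*K + K = 5*K)
U(p) = 2*p
U((3 - 2)*(-2))*Q(6, 3) - 22 = (2*((3 - 2)*(-2)))*(5*3) - 22 = (2*(1*(-2)))*15 - 22 = (2*(-2))*15 - 22 = -4*15 - 22 = -60 - 22 = -82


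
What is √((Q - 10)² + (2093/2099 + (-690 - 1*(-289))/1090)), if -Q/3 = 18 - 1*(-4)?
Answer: 33*√27766714086890/2287910 ≈ 76.004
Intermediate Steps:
Q = -66 (Q = -3*(18 - 1*(-4)) = -3*(18 + 4) = -3*22 = -66)
√((Q - 10)² + (2093/2099 + (-690 - 1*(-289))/1090)) = √((-66 - 10)² + (2093/2099 + (-690 - 1*(-289))/1090)) = √((-76)² + (2093*(1/2099) + (-690 + 289)*(1/1090))) = √(5776 + (2093/2099 - 401*1/1090)) = √(5776 + (2093/2099 - 401/1090)) = √(5776 + 1439671/2287910) = √(13216407831/2287910) = 33*√27766714086890/2287910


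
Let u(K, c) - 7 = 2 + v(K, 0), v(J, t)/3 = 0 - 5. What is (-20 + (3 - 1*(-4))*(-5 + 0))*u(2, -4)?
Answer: 330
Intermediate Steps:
v(J, t) = -15 (v(J, t) = 3*(0 - 5) = 3*(-5) = -15)
u(K, c) = -6 (u(K, c) = 7 + (2 - 15) = 7 - 13 = -6)
(-20 + (3 - 1*(-4))*(-5 + 0))*u(2, -4) = (-20 + (3 - 1*(-4))*(-5 + 0))*(-6) = (-20 + (3 + 4)*(-5))*(-6) = (-20 + 7*(-5))*(-6) = (-20 - 35)*(-6) = -55*(-6) = 330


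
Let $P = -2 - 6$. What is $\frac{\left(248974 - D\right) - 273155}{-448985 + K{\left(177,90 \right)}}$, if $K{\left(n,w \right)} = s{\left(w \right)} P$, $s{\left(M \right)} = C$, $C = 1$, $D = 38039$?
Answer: $\frac{62220}{448993} \approx 0.13858$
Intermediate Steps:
$s{\left(M \right)} = 1$
$P = -8$ ($P = -2 - 6 = -8$)
$K{\left(n,w \right)} = -8$ ($K{\left(n,w \right)} = 1 \left(-8\right) = -8$)
$\frac{\left(248974 - D\right) - 273155}{-448985 + K{\left(177,90 \right)}} = \frac{\left(248974 - 38039\right) - 273155}{-448985 - 8} = \frac{\left(248974 - 38039\right) - 273155}{-448993} = \left(210935 - 273155\right) \left(- \frac{1}{448993}\right) = \left(-62220\right) \left(- \frac{1}{448993}\right) = \frac{62220}{448993}$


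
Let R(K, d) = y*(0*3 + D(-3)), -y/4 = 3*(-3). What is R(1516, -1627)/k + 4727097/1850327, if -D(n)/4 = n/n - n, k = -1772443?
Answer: 8379575776323/3279599138861 ≈ 2.5551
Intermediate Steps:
y = 36 (y = -12*(-3) = -4*(-9) = 36)
D(n) = -4 + 4*n (D(n) = -4*(n/n - n) = -4*(1 - n) = -4 + 4*n)
R(K, d) = -576 (R(K, d) = 36*(0*3 + (-4 + 4*(-3))) = 36*(0 + (-4 - 12)) = 36*(0 - 16) = 36*(-16) = -576)
R(1516, -1627)/k + 4727097/1850327 = -576/(-1772443) + 4727097/1850327 = -576*(-1/1772443) + 4727097*(1/1850327) = 576/1772443 + 4727097/1850327 = 8379575776323/3279599138861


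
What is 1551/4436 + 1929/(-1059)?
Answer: -2304845/1565908 ≈ -1.4719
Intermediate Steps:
1551/4436 + 1929/(-1059) = 1551*(1/4436) + 1929*(-1/1059) = 1551/4436 - 643/353 = -2304845/1565908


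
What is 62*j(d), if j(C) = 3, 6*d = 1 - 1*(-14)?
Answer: 186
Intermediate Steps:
d = 5/2 (d = (1 - 1*(-14))/6 = (1 + 14)/6 = (⅙)*15 = 5/2 ≈ 2.5000)
62*j(d) = 62*3 = 186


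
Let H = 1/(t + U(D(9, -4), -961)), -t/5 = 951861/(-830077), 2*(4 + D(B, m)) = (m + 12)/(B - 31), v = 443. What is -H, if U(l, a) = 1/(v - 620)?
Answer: -146923629/841566908 ≈ -0.17458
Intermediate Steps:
D(B, m) = -4 + (12 + m)/(2*(-31 + B)) (D(B, m) = -4 + ((m + 12)/(B - 31))/2 = -4 + ((12 + m)/(-31 + B))/2 = -4 + (12 + m)/(2*(-31 + B)))
U(l, a) = -1/177 (U(l, a) = 1/(443 - 620) = 1/(-177) = -1/177)
t = 4759305/830077 (t = -4759305/(-830077) = -4759305*(-1)/830077 = -5*(-951861/830077) = 4759305/830077 ≈ 5.7336)
H = 146923629/841566908 (H = 1/(4759305/830077 - 1/177) = 1/(841566908/146923629) = 146923629/841566908 ≈ 0.17458)
-H = -1*146923629/841566908 = -146923629/841566908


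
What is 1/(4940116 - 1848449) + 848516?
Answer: 2623328916173/3091667 ≈ 8.4852e+5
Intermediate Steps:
1/(4940116 - 1848449) + 848516 = 1/3091667 + 848516 = 2623328916173/3091667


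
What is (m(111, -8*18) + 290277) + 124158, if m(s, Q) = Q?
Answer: 414291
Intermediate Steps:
(m(111, -8*18) + 290277) + 124158 = (-8*18 + 290277) + 124158 = (-144 + 290277) + 124158 = 290133 + 124158 = 414291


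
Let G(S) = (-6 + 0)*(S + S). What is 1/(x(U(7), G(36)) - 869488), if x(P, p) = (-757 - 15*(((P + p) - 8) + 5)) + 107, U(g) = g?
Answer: -1/863718 ≈ -1.1578e-6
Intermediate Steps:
G(S) = -12*S
x(P, p) = -605 - 15*P - 15*p (x(P, p) = (-757 - 15*((-8 + P + p) + 5)) + 107 = (-757 - 15*(-3 + P + p)) + 107 = (-757 + (45 - 15*P - 15*p)) + 107 = (-712 - 15*P - 15*p) + 107 = -605 - 15*P - 15*p)
1/(x(U(7), G(36)) - 869488) = 1/((-605 - 15*7 - (-180)*36) - 869488) = 1/((-605 - 105 - 15*(-432)) - 869488) = 1/((-605 - 105 + 6480) - 869488) = 1/(5770 - 869488) = 1/(-863718) = -1/863718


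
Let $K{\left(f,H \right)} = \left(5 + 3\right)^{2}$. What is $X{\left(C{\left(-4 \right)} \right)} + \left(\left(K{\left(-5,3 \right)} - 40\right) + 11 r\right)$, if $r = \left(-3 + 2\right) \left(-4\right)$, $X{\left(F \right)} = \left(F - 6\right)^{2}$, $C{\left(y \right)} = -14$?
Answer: $468$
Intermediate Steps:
$K{\left(f,H \right)} = 64$ ($K{\left(f,H \right)} = 8^{2} = 64$)
$X{\left(F \right)} = \left(-6 + F\right)^{2}$
$r = 4$ ($r = \left(-1\right) \left(-4\right) = 4$)
$X{\left(C{\left(-4 \right)} \right)} + \left(\left(K{\left(-5,3 \right)} - 40\right) + 11 r\right) = \left(-6 - 14\right)^{2} + \left(\left(64 - 40\right) + 11 \cdot 4\right) = \left(-20\right)^{2} + \left(\left(64 - 40\right) + 44\right) = 400 + \left(24 + 44\right) = 400 + 68 = 468$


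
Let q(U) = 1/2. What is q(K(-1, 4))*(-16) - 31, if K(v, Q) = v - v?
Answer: -39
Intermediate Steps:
K(v, Q) = 0
q(U) = 1/2
q(K(-1, 4))*(-16) - 31 = (1/2)*(-16) - 31 = -8 - 31 = -39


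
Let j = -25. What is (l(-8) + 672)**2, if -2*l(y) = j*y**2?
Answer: 2166784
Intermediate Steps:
l(y) = 25*y**2/2 (l(y) = -(-25)*y**2/2 = 25*y**2/2)
(l(-8) + 672)**2 = ((25/2)*(-8)**2 + 672)**2 = ((25/2)*64 + 672)**2 = (800 + 672)**2 = 1472**2 = 2166784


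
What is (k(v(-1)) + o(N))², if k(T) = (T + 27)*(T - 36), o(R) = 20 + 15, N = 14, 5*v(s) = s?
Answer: 546577641/625 ≈ 8.7452e+5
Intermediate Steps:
v(s) = s/5
o(R) = 35
k(T) = (-36 + T)*(27 + T) (k(T) = (27 + T)*(-36 + T) = (-36 + T)*(27 + T))
(k(v(-1)) + o(N))² = ((-972 + ((⅕)*(-1))² - 9*(-1)/5) + 35)² = ((-972 + (-⅕)² - 9*(-⅕)) + 35)² = ((-972 + 1/25 + 9/5) + 35)² = (-24254/25 + 35)² = (-23379/25)² = 546577641/625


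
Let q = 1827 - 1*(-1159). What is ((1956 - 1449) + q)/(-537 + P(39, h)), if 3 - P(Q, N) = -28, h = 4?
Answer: -3493/506 ≈ -6.9032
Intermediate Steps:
q = 2986 (q = 1827 + 1159 = 2986)
P(Q, N) = 31 (P(Q, N) = 3 - 1*(-28) = 3 + 28 = 31)
((1956 - 1449) + q)/(-537 + P(39, h)) = ((1956 - 1449) + 2986)/(-537 + 31) = (507 + 2986)/(-506) = 3493*(-1/506) = -3493/506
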